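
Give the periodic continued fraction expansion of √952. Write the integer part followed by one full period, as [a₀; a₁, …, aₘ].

a₀ = ⌊√952⌋ = 30.
With m₀=0, d₀=1 and mₖ₊₁ = dₖaₖ − mₖ, dₖ₊₁ = (n − mₖ₊₁²)/dₖ, aₖ₊₁ = ⌊(a₀+mₖ₊₁)/dₖ₊₁⌋:
  k=1: m=30, d=52, a=1
  k=2: m=22, d=9, a=5
  k=3: m=23, d=47, a=1
  k=4: m=24, d=8, a=6
  k=5: m=24, d=47, a=1
  k=6: m=23, d=9, a=5
  k=7: m=22, d=52, a=1
  k=8: m=30, d=1, a=60
d=1 and a=2a₀=60 at k=8, so the next step gives (m, d) = (30, 52) again — its k=1 value — and the period has length 8.

[30; 1, 5, 1, 6, 1, 5, 1, 60]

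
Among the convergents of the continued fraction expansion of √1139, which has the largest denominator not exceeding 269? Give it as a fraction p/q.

9011/267

√1139 = [33; 1, 2, 1, 66, …] (period length 4).
Convergents:
  p_0/q_0 = 33/1
  p_1/q_1 = 34/1
  p_2/q_2 = 101/3
  p_3/q_3 = 135/4
  p_4/q_4 = 9011/267
  p_5/q_5 = 9146/271
q_4 = 267 ≤ 269 < 271 = q_5, so the answer is 9011/267.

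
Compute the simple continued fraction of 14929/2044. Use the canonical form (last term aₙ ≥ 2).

[7; 3, 3, 2, 3, 8, 3]

14929 = 7*2044 + 621
2044 = 3*621 + 181
621 = 3*181 + 78
181 = 2*78 + 25
78 = 3*25 + 3
25 = 8*3 + 1
3 = 3*1 + 0  (stop)
So 14929/2044 = [7; 3, 3, 2, 3, 8, 3].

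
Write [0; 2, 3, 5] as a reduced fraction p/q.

Fold from the inside: start with 5/1.
  3 + 1/5 = 16/5
  2 + 5/16 = 37/16
  0 + 16/37 = 16/37

16/37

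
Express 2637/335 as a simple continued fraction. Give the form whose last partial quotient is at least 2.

[7; 1, 6, 1, 3, 1, 3, 2]

2637 = 7*335 + 292
335 = 1*292 + 43
292 = 6*43 + 34
43 = 1*34 + 9
34 = 3*9 + 7
9 = 1*7 + 2
7 = 3*2 + 1
2 = 2*1 + 0  (stop)
So 2637/335 = [7; 1, 6, 1, 3, 1, 3, 2].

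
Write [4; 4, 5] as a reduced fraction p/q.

89/21

Using pₖ = aₖpₖ₋₁ + pₖ₋₂ and qₖ = aₖqₖ₋₁ + qₖ₋₂:
  k=0: a=4, p=4, q=1
  k=1: a=4, p=17, q=4
  k=2: a=5, p=89, q=21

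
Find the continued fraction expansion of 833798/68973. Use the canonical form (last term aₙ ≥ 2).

[12; 11, 3, 1, 3, 17, 2, 11]

833798 = 12·68973 + 6122
68973 = 11·6122 + 1631
6122 = 3·1631 + 1229
1631 = 1·1229 + 402
1229 = 3·402 + 23
402 = 17·23 + 11
23 = 2·11 + 1
11 = 11·1 + 0  (stop)
So 833798/68973 = [12; 11, 3, 1, 3, 17, 2, 11].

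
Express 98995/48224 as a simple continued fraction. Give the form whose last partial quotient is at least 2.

[2; 18, 1, 14, 14, 12]

98995 = 2*48224 + 2547
48224 = 18*2547 + 2378
2547 = 1*2378 + 169
2378 = 14*169 + 12
169 = 14*12 + 1
12 = 12*1 + 0  (stop)
So 98995/48224 = [2; 18, 1, 14, 14, 12].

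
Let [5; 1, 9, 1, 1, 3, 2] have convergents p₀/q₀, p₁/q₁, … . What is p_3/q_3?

Using pₖ = aₖpₖ₋₁ + pₖ₋₂, qₖ = aₖqₖ₋₁ + qₖ₋₂ (with p₋₁=1, p₋₂=0, q₋₁=0, q₋₂=1):
  k=0: a=5, p=5, q=1
  k=1: a=1, p=6, q=1
  k=2: a=9, p=59, q=10
  k=3: a=1, p=65, q=11

65/11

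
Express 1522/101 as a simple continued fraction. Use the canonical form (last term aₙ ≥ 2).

[15; 14, 2, 3]

1522 = 15·101 + 7
101 = 14·7 + 3
7 = 2·3 + 1
3 = 3·1 + 0  (stop)
So 1522/101 = [15; 14, 2, 3].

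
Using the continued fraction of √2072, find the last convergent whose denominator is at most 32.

1229/27

√2072 = [45; 1, 1, 12, 1, 1, 90, …] (period length 6).
Convergents:
  p_0/q_0 = 45/1
  p_1/q_1 = 46/1
  p_2/q_2 = 91/2
  p_3/q_3 = 1138/25
  p_4/q_4 = 1229/27
  p_5/q_5 = 2367/52
q_4 = 27 ≤ 32 < 52 = q_5, so the answer is 1229/27.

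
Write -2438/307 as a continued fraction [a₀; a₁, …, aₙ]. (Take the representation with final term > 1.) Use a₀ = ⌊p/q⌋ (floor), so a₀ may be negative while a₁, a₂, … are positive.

[-8; 17, 18]

-2438 = -8*307 + 18
307 = 17*18 + 1
18 = 18*1 + 0  (stop)
So -2438/307 = [-8; 17, 18].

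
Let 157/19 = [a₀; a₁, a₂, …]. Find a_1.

3

157 = 8·19 + 5   →  a_0 = 8
19 = 3·5 + 4   →  a_1 = 3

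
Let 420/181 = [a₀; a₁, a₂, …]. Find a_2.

8

420 = 2·181 + 58   →  a_0 = 2
181 = 3·58 + 7   →  a_1 = 3
58 = 8·7 + 2   →  a_2 = 8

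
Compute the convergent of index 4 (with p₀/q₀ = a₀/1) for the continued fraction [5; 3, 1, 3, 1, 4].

100/19

Using pₖ = aₖpₖ₋₁ + pₖ₋₂, qₖ = aₖqₖ₋₁ + qₖ₋₂ (with p₋₁=1, p₋₂=0, q₋₁=0, q₋₂=1):
  k=0: a=5, p=5, q=1
  k=1: a=3, p=16, q=3
  k=2: a=1, p=21, q=4
  k=3: a=3, p=79, q=15
  k=4: a=1, p=100, q=19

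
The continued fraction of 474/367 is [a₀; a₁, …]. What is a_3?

474 = 1·367 + 107   →  a_0 = 1
367 = 3·107 + 46   →  a_1 = 3
107 = 2·46 + 15   →  a_2 = 2
46 = 3·15 + 1   →  a_3 = 3

3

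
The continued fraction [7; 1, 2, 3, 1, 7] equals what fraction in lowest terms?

777/101

Fold from the inside: start with 7/1.
  1 + 1/7 = 8/7
  3 + 7/8 = 31/8
  2 + 8/31 = 70/31
  1 + 31/70 = 101/70
  7 + 70/101 = 777/101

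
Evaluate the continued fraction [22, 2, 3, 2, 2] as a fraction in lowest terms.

Fold from the inside: start with 2/1.
  2 + 1/2 = 5/2
  3 + 2/5 = 17/5
  2 + 5/17 = 39/17
  22 + 17/39 = 875/39

875/39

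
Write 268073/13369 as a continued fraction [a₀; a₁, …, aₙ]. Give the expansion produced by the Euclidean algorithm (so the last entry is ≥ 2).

[20; 19, 3, 2, 3, 9, 3]

268073 = 20·13369 + 693
13369 = 19·693 + 202
693 = 3·202 + 87
202 = 2·87 + 28
87 = 3·28 + 3
28 = 9·3 + 1
3 = 3·1 + 0  (stop)
So 268073/13369 = [20; 19, 3, 2, 3, 9, 3].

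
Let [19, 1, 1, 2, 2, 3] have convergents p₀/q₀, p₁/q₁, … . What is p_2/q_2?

Using pₖ = aₖpₖ₋₁ + pₖ₋₂, qₖ = aₖqₖ₋₁ + qₖ₋₂ (with p₋₁=1, p₋₂=0, q₋₁=0, q₋₂=1):
  k=0: a=19, p=19, q=1
  k=1: a=1, p=20, q=1
  k=2: a=1, p=39, q=2

39/2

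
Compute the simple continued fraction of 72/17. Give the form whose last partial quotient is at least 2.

[4; 4, 4]

72 = 4·17 + 4
17 = 4·4 + 1
4 = 4·1 + 0  (stop)
So 72/17 = [4; 4, 4].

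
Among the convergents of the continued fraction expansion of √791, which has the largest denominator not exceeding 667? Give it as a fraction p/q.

√791 = [28; 8, 56, …] (period length 2).
Convergents:
  p_0/q_0 = 28/1
  p_1/q_1 = 225/8
  p_2/q_2 = 12628/449
  p_3/q_3 = 101249/3600
q_2 = 449 ≤ 667 < 3600 = q_3, so the answer is 12628/449.

12628/449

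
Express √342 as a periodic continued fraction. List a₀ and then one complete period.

[18; 2, 36]

a₀ = ⌊√342⌋ = 18.
With m₀=0, d₀=1 and mₖ₊₁ = dₖaₖ − mₖ, dₖ₊₁ = (n − mₖ₊₁²)/dₖ, aₖ₊₁ = ⌊(a₀+mₖ₊₁)/dₖ₊₁⌋:
  k=1: m=18, d=18, a=2
  k=2: m=18, d=1, a=36
d=1 and a=2a₀=36 at k=2, so the next step gives (m, d) = (18, 18) again — its k=1 value — and the period has length 2.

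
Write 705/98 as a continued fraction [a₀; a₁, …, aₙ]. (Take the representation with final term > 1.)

[7; 5, 6, 3]

705 = 7×98 + 19
98 = 5×19 + 3
19 = 6×3 + 1
3 = 3×1 + 0  (stop)
So 705/98 = [7; 5, 6, 3].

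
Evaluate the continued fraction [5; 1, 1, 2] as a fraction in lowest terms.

28/5

Using pₖ = aₖpₖ₋₁ + pₖ₋₂ and qₖ = aₖqₖ₋₁ + qₖ₋₂:
  k=0: a=5, p=5, q=1
  k=1: a=1, p=6, q=1
  k=2: a=1, p=11, q=2
  k=3: a=2, p=28, q=5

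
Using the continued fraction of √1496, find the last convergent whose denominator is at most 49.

√1496 = [38; 1, 2, 9, 2, 1, 76, …] (period length 6).
Convergents:
  p_0/q_0 = 38/1
  p_1/q_1 = 39/1
  p_2/q_2 = 116/3
  p_3/q_3 = 1083/28
  p_4/q_4 = 2282/59
q_3 = 28 ≤ 49 < 59 = q_4, so the answer is 1083/28.

1083/28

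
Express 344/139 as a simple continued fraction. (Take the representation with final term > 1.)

344 = 2*139 + 66
139 = 2*66 + 7
66 = 9*7 + 3
7 = 2*3 + 1
3 = 3*1 + 0  (stop)
So 344/139 = [2; 2, 9, 2, 3].

[2; 2, 9, 2, 3]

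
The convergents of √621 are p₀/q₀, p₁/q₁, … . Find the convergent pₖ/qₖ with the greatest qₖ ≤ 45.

√621 = [24; 1, 11, 2, 11, 1, 48, …] (period length 6).
Convergents:
  p_0/q_0 = 24/1
  p_1/q_1 = 25/1
  p_2/q_2 = 299/12
  p_3/q_3 = 623/25
  p_4/q_4 = 7152/287
q_3 = 25 ≤ 45 < 287 = q_4, so the answer is 623/25.

623/25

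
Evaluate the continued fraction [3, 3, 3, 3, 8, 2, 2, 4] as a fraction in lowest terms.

Fold from the inside: start with 4/1.
  2 + 1/4 = 9/4
  2 + 4/9 = 22/9
  8 + 9/22 = 185/22
  3 + 22/185 = 577/185
  3 + 185/577 = 1916/577
  3 + 577/1916 = 6325/1916
  3 + 1916/6325 = 20891/6325

20891/6325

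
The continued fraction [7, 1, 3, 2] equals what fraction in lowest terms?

Using pₖ = aₖpₖ₋₁ + pₖ₋₂ and qₖ = aₖqₖ₋₁ + qₖ₋₂:
  k=0: a=7, p=7, q=1
  k=1: a=1, p=8, q=1
  k=2: a=3, p=31, q=4
  k=3: a=2, p=70, q=9

70/9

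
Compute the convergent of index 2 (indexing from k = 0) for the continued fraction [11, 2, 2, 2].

57/5

Using pₖ = aₖpₖ₋₁ + pₖ₋₂, qₖ = aₖqₖ₋₁ + qₖ₋₂ (with p₋₁=1, p₋₂=0, q₋₁=0, q₋₂=1):
  k=0: a=11, p=11, q=1
  k=1: a=2, p=23, q=2
  k=2: a=2, p=57, q=5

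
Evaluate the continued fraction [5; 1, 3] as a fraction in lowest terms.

23/4

Fold from the inside: start with 3/1.
  1 + 1/3 = 4/3
  5 + 3/4 = 23/4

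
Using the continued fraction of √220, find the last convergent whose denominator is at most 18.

√220 = [14; 1, 4, 1, 28, …] (period length 4).
Convergents:
  p_0/q_0 = 14/1
  p_1/q_1 = 15/1
  p_2/q_2 = 74/5
  p_3/q_3 = 89/6
  p_4/q_4 = 2566/173
q_3 = 6 ≤ 18 < 173 = q_4, so the answer is 89/6.

89/6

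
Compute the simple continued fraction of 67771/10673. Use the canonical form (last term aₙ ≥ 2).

67771 = 6*10673 + 3733
10673 = 2*3733 + 3207
3733 = 1*3207 + 526
3207 = 6*526 + 51
526 = 10*51 + 16
51 = 3*16 + 3
16 = 5*3 + 1
3 = 3*1 + 0  (stop)
So 67771/10673 = [6; 2, 1, 6, 10, 3, 5, 3].

[6; 2, 1, 6, 10, 3, 5, 3]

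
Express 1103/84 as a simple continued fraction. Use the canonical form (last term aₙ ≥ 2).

1103 = 13*84 + 11
84 = 7*11 + 7
11 = 1*7 + 4
7 = 1*4 + 3
4 = 1*3 + 1
3 = 3*1 + 0  (stop)
So 1103/84 = [13; 7, 1, 1, 1, 3].

[13; 7, 1, 1, 1, 3]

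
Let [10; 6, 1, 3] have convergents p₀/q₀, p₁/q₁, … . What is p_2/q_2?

Using pₖ = aₖpₖ₋₁ + pₖ₋₂, qₖ = aₖqₖ₋₁ + qₖ₋₂ (with p₋₁=1, p₋₂=0, q₋₁=0, q₋₂=1):
  k=0: a=10, p=10, q=1
  k=1: a=6, p=61, q=6
  k=2: a=1, p=71, q=7

71/7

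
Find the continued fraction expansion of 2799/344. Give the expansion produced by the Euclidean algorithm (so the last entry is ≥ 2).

2799 = 8·344 + 47
344 = 7·47 + 15
47 = 3·15 + 2
15 = 7·2 + 1
2 = 2·1 + 0  (stop)
So 2799/344 = [8; 7, 3, 7, 2].

[8; 7, 3, 7, 2]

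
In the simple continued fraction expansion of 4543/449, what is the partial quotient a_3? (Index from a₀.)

8

4543 = 10·449 + 53   →  a_0 = 10
449 = 8·53 + 25   →  a_1 = 8
53 = 2·25 + 3   →  a_2 = 2
25 = 8·3 + 1   →  a_3 = 8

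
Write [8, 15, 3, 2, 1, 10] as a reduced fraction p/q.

Fold from the inside: start with 10/1.
  1 + 1/10 = 11/10
  2 + 10/11 = 32/11
  3 + 11/32 = 107/32
  15 + 32/107 = 1637/107
  8 + 107/1637 = 13203/1637

13203/1637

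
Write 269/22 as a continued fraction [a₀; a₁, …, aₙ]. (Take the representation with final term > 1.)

[12; 4, 2, 2]

269 = 12×22 + 5
22 = 4×5 + 2
5 = 2×2 + 1
2 = 2×1 + 0  (stop)
So 269/22 = [12; 4, 2, 2].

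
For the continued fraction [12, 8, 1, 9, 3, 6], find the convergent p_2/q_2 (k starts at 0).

109/9

Using pₖ = aₖpₖ₋₁ + pₖ₋₂, qₖ = aₖqₖ₋₁ + qₖ₋₂ (with p₋₁=1, p₋₂=0, q₋₁=0, q₋₂=1):
  k=0: a=12, p=12, q=1
  k=1: a=8, p=97, q=8
  k=2: a=1, p=109, q=9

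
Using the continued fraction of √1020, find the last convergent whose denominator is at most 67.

511/16

√1020 = [31; 1, 14, 1, 62, …] (period length 4).
Convergents:
  p_0/q_0 = 31/1
  p_1/q_1 = 32/1
  p_2/q_2 = 479/15
  p_3/q_3 = 511/16
  p_4/q_4 = 32161/1007
q_3 = 16 ≤ 67 < 1007 = q_4, so the answer is 511/16.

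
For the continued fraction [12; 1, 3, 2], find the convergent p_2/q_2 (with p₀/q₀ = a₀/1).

51/4

Using pₖ = aₖpₖ₋₁ + pₖ₋₂, qₖ = aₖqₖ₋₁ + qₖ₋₂ (with p₋₁=1, p₋₂=0, q₋₁=0, q₋₂=1):
  k=0: a=12, p=12, q=1
  k=1: a=1, p=13, q=1
  k=2: a=3, p=51, q=4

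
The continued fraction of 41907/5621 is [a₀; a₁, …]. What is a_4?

9

41907 = 7·5621 + 2560   →  a_0 = 7
5621 = 2·2560 + 501   →  a_1 = 2
2560 = 5·501 + 55   →  a_2 = 5
501 = 9·55 + 6   →  a_3 = 9
55 = 9·6 + 1   →  a_4 = 9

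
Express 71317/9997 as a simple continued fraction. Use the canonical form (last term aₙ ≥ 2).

[7; 7, 2, 8, 3, 3, 3, 2]

71317 = 7·9997 + 1338
9997 = 7·1338 + 631
1338 = 2·631 + 76
631 = 8·76 + 23
76 = 3·23 + 7
23 = 3·7 + 2
7 = 3·2 + 1
2 = 2·1 + 0  (stop)
So 71317/9997 = [7; 7, 2, 8, 3, 3, 3, 2].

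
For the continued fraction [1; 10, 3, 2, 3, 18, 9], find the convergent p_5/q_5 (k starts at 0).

4957/4518

Using pₖ = aₖpₖ₋₁ + pₖ₋₂, qₖ = aₖqₖ₋₁ + qₖ₋₂ (with p₋₁=1, p₋₂=0, q₋₁=0, q₋₂=1):
  k=0: a=1, p=1, q=1
  k=1: a=10, p=11, q=10
  k=2: a=3, p=34, q=31
  k=3: a=2, p=79, q=72
  k=4: a=3, p=271, q=247
  k=5: a=18, p=4957, q=4518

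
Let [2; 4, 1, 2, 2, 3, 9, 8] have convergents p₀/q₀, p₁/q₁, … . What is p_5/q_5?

250/113

Using pₖ = aₖpₖ₋₁ + pₖ₋₂, qₖ = aₖqₖ₋₁ + qₖ₋₂ (with p₋₁=1, p₋₂=0, q₋₁=0, q₋₂=1):
  k=0: a=2, p=2, q=1
  k=1: a=4, p=9, q=4
  k=2: a=1, p=11, q=5
  k=3: a=2, p=31, q=14
  k=4: a=2, p=73, q=33
  k=5: a=3, p=250, q=113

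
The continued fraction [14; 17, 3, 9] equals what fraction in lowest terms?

6818/485

Using pₖ = aₖpₖ₋₁ + pₖ₋₂ and qₖ = aₖqₖ₋₁ + qₖ₋₂:
  k=0: a=14, p=14, q=1
  k=1: a=17, p=239, q=17
  k=2: a=3, p=731, q=52
  k=3: a=9, p=6818, q=485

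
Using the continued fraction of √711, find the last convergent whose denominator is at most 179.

√711 = [26; 1, 1, 1, 52, …] (period length 4).
Convergents:
  p_0/q_0 = 26/1
  p_1/q_1 = 27/1
  p_2/q_2 = 53/2
  p_3/q_3 = 80/3
  p_4/q_4 = 4213/158
  p_5/q_5 = 4293/161
  p_6/q_6 = 8506/319
q_5 = 161 ≤ 179 < 319 = q_6, so the answer is 4293/161.

4293/161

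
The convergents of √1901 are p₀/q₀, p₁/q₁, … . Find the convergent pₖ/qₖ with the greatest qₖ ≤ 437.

√1901 = [43; 1, 1, 1, 1, 86, …] (period length 5).
Convergents:
  p_0/q_0 = 43/1
  p_1/q_1 = 44/1
  p_2/q_2 = 87/2
  p_3/q_3 = 131/3
  p_4/q_4 = 218/5
  p_5/q_5 = 18879/433
  p_6/q_6 = 19097/438
q_5 = 433 ≤ 437 < 438 = q_6, so the answer is 18879/433.

18879/433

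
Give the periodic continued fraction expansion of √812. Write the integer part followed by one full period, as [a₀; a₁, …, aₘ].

[28; 2, 56]

a₀ = ⌊√812⌋ = 28.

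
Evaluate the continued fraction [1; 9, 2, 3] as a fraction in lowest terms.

Using pₖ = aₖpₖ₋₁ + pₖ₋₂ and qₖ = aₖqₖ₋₁ + qₖ₋₂:
  k=0: a=1, p=1, q=1
  k=1: a=9, p=10, q=9
  k=2: a=2, p=21, q=19
  k=3: a=3, p=73, q=66

73/66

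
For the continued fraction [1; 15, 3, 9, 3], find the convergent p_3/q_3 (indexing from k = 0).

Using pₖ = aₖpₖ₋₁ + pₖ₋₂, qₖ = aₖqₖ₋₁ + qₖ₋₂ (with p₋₁=1, p₋₂=0, q₋₁=0, q₋₂=1):
  k=0: a=1, p=1, q=1
  k=1: a=15, p=16, q=15
  k=2: a=3, p=49, q=46
  k=3: a=9, p=457, q=429

457/429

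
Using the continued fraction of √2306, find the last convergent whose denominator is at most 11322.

221328/4609

√2306 = [48; 48, 96, …] (period length 2).
Convergents:
  p_0/q_0 = 48/1
  p_1/q_1 = 2305/48
  p_2/q_2 = 221328/4609
  p_3/q_3 = 10626049/221280
q_2 = 4609 ≤ 11322 < 221280 = q_3, so the answer is 221328/4609.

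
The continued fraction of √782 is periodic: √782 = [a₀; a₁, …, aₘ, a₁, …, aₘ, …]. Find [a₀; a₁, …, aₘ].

a₀ = ⌊√782⌋ = 27.
With m₀=0, d₀=1 and mₖ₊₁ = dₖaₖ − mₖ, dₖ₊₁ = (n − mₖ₊₁²)/dₖ, aₖ₊₁ = ⌊(a₀+mₖ₊₁)/dₖ₊₁⌋:
  k=1: m=27, d=53, a=1
  k=2: m=26, d=2, a=26
  k=3: m=26, d=53, a=1
  k=4: m=27, d=1, a=54
d=1 and a=2a₀=54 at k=4, so the next step gives (m, d) = (27, 53) again — its k=1 value — and the period has length 4.

[27; 1, 26, 1, 54]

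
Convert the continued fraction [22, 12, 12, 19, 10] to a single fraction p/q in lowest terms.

Fold from the inside: start with 10/1.
  19 + 1/10 = 191/10
  12 + 10/191 = 2302/191
  12 + 191/2302 = 27815/2302
  22 + 2302/27815 = 614232/27815

614232/27815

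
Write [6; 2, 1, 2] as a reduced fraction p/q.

Using pₖ = aₖpₖ₋₁ + pₖ₋₂ and qₖ = aₖqₖ₋₁ + qₖ₋₂:
  k=0: a=6, p=6, q=1
  k=1: a=2, p=13, q=2
  k=2: a=1, p=19, q=3
  k=3: a=2, p=51, q=8

51/8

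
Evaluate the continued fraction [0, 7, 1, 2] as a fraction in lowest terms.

Using pₖ = aₖpₖ₋₁ + pₖ₋₂ and qₖ = aₖqₖ₋₁ + qₖ₋₂:
  k=0: a=0, p=0, q=1
  k=1: a=7, p=1, q=7
  k=2: a=1, p=1, q=8
  k=3: a=2, p=3, q=23

3/23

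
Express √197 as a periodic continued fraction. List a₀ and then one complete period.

[14; 28]

a₀ = ⌊√197⌋ = 14.
With m₀=0, d₀=1 and mₖ₊₁ = dₖaₖ − mₖ, dₖ₊₁ = (n − mₖ₊₁²)/dₖ, aₖ₊₁ = ⌊(a₀+mₖ₊₁)/dₖ₊₁⌋:
  k=1: m=14, d=1, a=28
d=1 and a=2a₀=28 at k=1, so the next step gives (m, d) = (14, 1) again — its k=1 value — and the period has length 1.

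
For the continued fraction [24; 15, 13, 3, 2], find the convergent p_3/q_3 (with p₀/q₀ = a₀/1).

14512/603

Using pₖ = aₖpₖ₋₁ + pₖ₋₂, qₖ = aₖqₖ₋₁ + qₖ₋₂ (with p₋₁=1, p₋₂=0, q₋₁=0, q₋₂=1):
  k=0: a=24, p=24, q=1
  k=1: a=15, p=361, q=15
  k=2: a=13, p=4717, q=196
  k=3: a=3, p=14512, q=603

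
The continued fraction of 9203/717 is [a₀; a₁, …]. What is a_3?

9203 = 12·717 + 599   →  a_0 = 12
717 = 1·599 + 118   →  a_1 = 1
599 = 5·118 + 9   →  a_2 = 5
118 = 13·9 + 1   →  a_3 = 13

13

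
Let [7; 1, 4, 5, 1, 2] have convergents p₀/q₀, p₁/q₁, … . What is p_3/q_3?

203/26

Using pₖ = aₖpₖ₋₁ + pₖ₋₂, qₖ = aₖqₖ₋₁ + qₖ₋₂ (with p₋₁=1, p₋₂=0, q₋₁=0, q₋₂=1):
  k=0: a=7, p=7, q=1
  k=1: a=1, p=8, q=1
  k=2: a=4, p=39, q=5
  k=3: a=5, p=203, q=26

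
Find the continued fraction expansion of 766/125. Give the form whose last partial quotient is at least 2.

[6; 7, 1, 4, 3]

766 = 6×125 + 16
125 = 7×16 + 13
16 = 1×13 + 3
13 = 4×3 + 1
3 = 3×1 + 0  (stop)
So 766/125 = [6; 7, 1, 4, 3].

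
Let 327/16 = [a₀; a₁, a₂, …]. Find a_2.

327 = 20·16 + 7   →  a_0 = 20
16 = 2·7 + 2   →  a_1 = 2
7 = 3·2 + 1   →  a_2 = 3

3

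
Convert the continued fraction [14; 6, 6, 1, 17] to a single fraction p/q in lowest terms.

Using pₖ = aₖpₖ₋₁ + pₖ₋₂ and qₖ = aₖqₖ₋₁ + qₖ₋₂:
  k=0: a=14, p=14, q=1
  k=1: a=6, p=85, q=6
  k=2: a=6, p=524, q=37
  k=3: a=1, p=609, q=43
  k=4: a=17, p=10877, q=768

10877/768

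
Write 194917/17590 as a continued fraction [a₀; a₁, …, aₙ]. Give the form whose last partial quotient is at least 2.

[11; 12, 3, 16, 14, 2]

194917 = 11×17590 + 1427
17590 = 12×1427 + 466
1427 = 3×466 + 29
466 = 16×29 + 2
29 = 14×2 + 1
2 = 2×1 + 0  (stop)
So 194917/17590 = [11; 12, 3, 16, 14, 2].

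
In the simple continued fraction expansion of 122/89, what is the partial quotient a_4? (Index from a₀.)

3

122 = 1·89 + 33   →  a_0 = 1
89 = 2·33 + 23   →  a_1 = 2
33 = 1·23 + 10   →  a_2 = 1
23 = 2·10 + 3   →  a_3 = 2
10 = 3·3 + 1   →  a_4 = 3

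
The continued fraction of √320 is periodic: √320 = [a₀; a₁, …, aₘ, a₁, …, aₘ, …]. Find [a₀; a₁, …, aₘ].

[17; 1, 7, 1, 34]

a₀ = ⌊√320⌋ = 17.
With m₀=0, d₀=1 and mₖ₊₁ = dₖaₖ − mₖ, dₖ₊₁ = (n − mₖ₊₁²)/dₖ, aₖ₊₁ = ⌊(a₀+mₖ₊₁)/dₖ₊₁⌋:
  k=1: m=17, d=31, a=1
  k=2: m=14, d=4, a=7
  k=3: m=14, d=31, a=1
  k=4: m=17, d=1, a=34
d=1 and a=2a₀=34 at k=4, so the next step gives (m, d) = (17, 31) again — its k=1 value — and the period has length 4.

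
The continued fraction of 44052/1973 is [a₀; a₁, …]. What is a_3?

2

44052 = 22·1973 + 646   →  a_0 = 22
1973 = 3·646 + 35   →  a_1 = 3
646 = 18·35 + 16   →  a_2 = 18
35 = 2·16 + 3   →  a_3 = 2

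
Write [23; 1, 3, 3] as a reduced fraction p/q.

Using pₖ = aₖpₖ₋₁ + pₖ₋₂ and qₖ = aₖqₖ₋₁ + qₖ₋₂:
  k=0: a=23, p=23, q=1
  k=1: a=1, p=24, q=1
  k=2: a=3, p=95, q=4
  k=3: a=3, p=309, q=13

309/13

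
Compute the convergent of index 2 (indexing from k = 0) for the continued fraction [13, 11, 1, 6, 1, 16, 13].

157/12

Using pₖ = aₖpₖ₋₁ + pₖ₋₂, qₖ = aₖqₖ₋₁ + qₖ₋₂ (with p₋₁=1, p₋₂=0, q₋₁=0, q₋₂=1):
  k=0: a=13, p=13, q=1
  k=1: a=11, p=144, q=11
  k=2: a=1, p=157, q=12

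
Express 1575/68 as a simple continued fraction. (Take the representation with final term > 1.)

1575 = 23·68 + 11
68 = 6·11 + 2
11 = 5·2 + 1
2 = 2·1 + 0  (stop)
So 1575/68 = [23; 6, 5, 2].

[23; 6, 5, 2]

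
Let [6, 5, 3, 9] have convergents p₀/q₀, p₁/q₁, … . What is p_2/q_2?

Using pₖ = aₖpₖ₋₁ + pₖ₋₂, qₖ = aₖqₖ₋₁ + qₖ₋₂ (with p₋₁=1, p₋₂=0, q₋₁=0, q₋₂=1):
  k=0: a=6, p=6, q=1
  k=1: a=5, p=31, q=5
  k=2: a=3, p=99, q=16

99/16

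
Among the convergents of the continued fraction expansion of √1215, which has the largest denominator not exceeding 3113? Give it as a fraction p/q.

√1215 = [34; 1, 5, 1, 68, …] (period length 4).
Convergents:
  p_0/q_0 = 34/1
  p_1/q_1 = 35/1
  p_2/q_2 = 209/6
  p_3/q_3 = 244/7
  p_4/q_4 = 16801/482
  p_5/q_5 = 17045/489
  p_6/q_6 = 102026/2927
  p_7/q_7 = 119071/3416
q_6 = 2927 ≤ 3113 < 3416 = q_7, so the answer is 102026/2927.

102026/2927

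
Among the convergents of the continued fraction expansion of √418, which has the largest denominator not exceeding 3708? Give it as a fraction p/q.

33857/1656

√418 = [20; 2, 4, 20, 4, 2, 40, …] (period length 6).
Convergents:
  p_0/q_0 = 20/1
  p_1/q_1 = 41/2
  p_2/q_2 = 184/9
  p_3/q_3 = 3721/182
  p_4/q_4 = 15068/737
  p_5/q_5 = 33857/1656
  p_6/q_6 = 1369348/66977
q_5 = 1656 ≤ 3708 < 66977 = q_6, so the answer is 33857/1656.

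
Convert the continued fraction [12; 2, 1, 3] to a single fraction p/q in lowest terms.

136/11

Fold from the inside: start with 3/1.
  1 + 1/3 = 4/3
  2 + 3/4 = 11/4
  12 + 4/11 = 136/11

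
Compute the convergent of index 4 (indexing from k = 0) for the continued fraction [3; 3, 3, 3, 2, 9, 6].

251/76

Using pₖ = aₖpₖ₋₁ + pₖ₋₂, qₖ = aₖqₖ₋₁ + qₖ₋₂ (with p₋₁=1, p₋₂=0, q₋₁=0, q₋₂=1):
  k=0: a=3, p=3, q=1
  k=1: a=3, p=10, q=3
  k=2: a=3, p=33, q=10
  k=3: a=3, p=109, q=33
  k=4: a=2, p=251, q=76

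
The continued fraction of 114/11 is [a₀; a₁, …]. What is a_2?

114 = 10·11 + 4   →  a_0 = 10
11 = 2·4 + 3   →  a_1 = 2
4 = 1·3 + 1   →  a_2 = 1

1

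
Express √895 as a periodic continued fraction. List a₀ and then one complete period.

a₀ = ⌊√895⌋ = 29.
With m₀=0, d₀=1 and mₖ₊₁ = dₖaₖ − mₖ, dₖ₊₁ = (n − mₖ₊₁²)/dₖ, aₖ₊₁ = ⌊(a₀+mₖ₊₁)/dₖ₊₁⌋:
  k=1: m=29, d=54, a=1
  k=2: m=25, d=5, a=10
  k=3: m=25, d=54, a=1
  k=4: m=29, d=1, a=58
d=1 and a=2a₀=58 at k=4, so the next step gives (m, d) = (29, 54) again — its k=1 value — and the period has length 4.

[29; 1, 10, 1, 58]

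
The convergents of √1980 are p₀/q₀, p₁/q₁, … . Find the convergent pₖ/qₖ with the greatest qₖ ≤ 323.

√1980 = [44; 2, 88, …] (period length 2).
Convergents:
  p_0/q_0 = 44/1
  p_1/q_1 = 89/2
  p_2/q_2 = 7876/177
  p_3/q_3 = 15841/356
q_2 = 177 ≤ 323 < 356 = q_3, so the answer is 7876/177.

7876/177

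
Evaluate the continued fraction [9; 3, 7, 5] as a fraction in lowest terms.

Using pₖ = aₖpₖ₋₁ + pₖ₋₂ and qₖ = aₖqₖ₋₁ + qₖ₋₂:
  k=0: a=9, p=9, q=1
  k=1: a=3, p=28, q=3
  k=2: a=7, p=205, q=22
  k=3: a=5, p=1053, q=113

1053/113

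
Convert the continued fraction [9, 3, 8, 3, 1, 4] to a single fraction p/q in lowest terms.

Using pₖ = aₖpₖ₋₁ + pₖ₋₂ and qₖ = aₖqₖ₋₁ + qₖ₋₂:
  k=0: a=9, p=9, q=1
  k=1: a=3, p=28, q=3
  k=2: a=8, p=233, q=25
  k=3: a=3, p=727, q=78
  k=4: a=1, p=960, q=103
  k=5: a=4, p=4567, q=490

4567/490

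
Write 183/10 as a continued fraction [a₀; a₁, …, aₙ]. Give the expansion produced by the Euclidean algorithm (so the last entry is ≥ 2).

183 = 18×10 + 3
10 = 3×3 + 1
3 = 3×1 + 0  (stop)
So 183/10 = [18; 3, 3].

[18; 3, 3]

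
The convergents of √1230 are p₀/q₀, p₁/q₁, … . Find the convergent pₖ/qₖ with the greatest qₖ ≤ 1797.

√1230 = [35; 14, 70, …] (period length 2).
Convergents:
  p_0/q_0 = 35/1
  p_1/q_1 = 491/14
  p_2/q_2 = 34405/981
  p_3/q_3 = 482161/13748
q_2 = 981 ≤ 1797 < 13748 = q_3, so the answer is 34405/981.

34405/981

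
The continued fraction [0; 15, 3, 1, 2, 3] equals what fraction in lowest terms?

Using pₖ = aₖpₖ₋₁ + pₖ₋₂ and qₖ = aₖqₖ₋₁ + qₖ₋₂:
  k=0: a=0, p=0, q=1
  k=1: a=15, p=1, q=15
  k=2: a=3, p=3, q=46
  k=3: a=1, p=4, q=61
  k=4: a=2, p=11, q=168
  k=5: a=3, p=37, q=565

37/565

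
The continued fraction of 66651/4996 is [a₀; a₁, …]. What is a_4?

66651 = 13·4996 + 1703   →  a_0 = 13
4996 = 2·1703 + 1590   →  a_1 = 2
1703 = 1·1590 + 113   →  a_2 = 1
1590 = 14·113 + 8   →  a_3 = 14
113 = 14·8 + 1   →  a_4 = 14

14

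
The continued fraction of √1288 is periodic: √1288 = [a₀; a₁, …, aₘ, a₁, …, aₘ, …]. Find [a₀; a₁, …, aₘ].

a₀ = ⌊√1288⌋ = 35.
With m₀=0, d₀=1 and mₖ₊₁ = dₖaₖ − mₖ, dₖ₊₁ = (n − mₖ₊₁²)/dₖ, aₖ₊₁ = ⌊(a₀+mₖ₊₁)/dₖ₊₁⌋:
  k=1: m=35, d=63, a=1
  k=2: m=28, d=8, a=7
  k=3: m=28, d=63, a=1
  k=4: m=35, d=1, a=70
d=1 and a=2a₀=70 at k=4, so the next step gives (m, d) = (35, 63) again — its k=1 value — and the period has length 4.

[35; 1, 7, 1, 70]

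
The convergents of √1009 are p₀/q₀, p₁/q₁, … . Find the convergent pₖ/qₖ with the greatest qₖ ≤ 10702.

137192/4319

√1009 = [31; 1, 3, 3, 1, 62, …] (period length 5).
Convergents:
  p_0/q_0 = 31/1
  p_1/q_1 = 32/1
  p_2/q_2 = 127/4
  p_3/q_3 = 413/13
  p_4/q_4 = 540/17
  p_5/q_5 = 33893/1067
  p_6/q_6 = 34433/1084
  p_7/q_7 = 137192/4319
  p_8/q_8 = 446009/14041
q_7 = 4319 ≤ 10702 < 14041 = q_8, so the answer is 137192/4319.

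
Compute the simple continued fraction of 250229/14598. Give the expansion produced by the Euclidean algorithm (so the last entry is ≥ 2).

250229 = 17×14598 + 2063
14598 = 7×2063 + 157
2063 = 13×157 + 22
157 = 7×22 + 3
22 = 7×3 + 1
3 = 3×1 + 0  (stop)
So 250229/14598 = [17; 7, 13, 7, 7, 3].

[17; 7, 13, 7, 7, 3]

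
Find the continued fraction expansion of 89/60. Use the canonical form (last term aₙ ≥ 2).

89 = 1*60 + 29
60 = 2*29 + 2
29 = 14*2 + 1
2 = 2*1 + 0  (stop)
So 89/60 = [1; 2, 14, 2].

[1; 2, 14, 2]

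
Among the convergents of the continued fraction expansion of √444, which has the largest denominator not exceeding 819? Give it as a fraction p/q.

√444 = [21; 14, 42, …] (period length 2).
Convergents:
  p_0/q_0 = 21/1
  p_1/q_1 = 295/14
  p_2/q_2 = 12411/589
  p_3/q_3 = 174049/8260
q_2 = 589 ≤ 819 < 8260 = q_3, so the answer is 12411/589.

12411/589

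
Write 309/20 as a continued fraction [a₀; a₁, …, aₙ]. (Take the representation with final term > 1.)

309 = 15*20 + 9
20 = 2*9 + 2
9 = 4*2 + 1
2 = 2*1 + 0  (stop)
So 309/20 = [15; 2, 4, 2].

[15; 2, 4, 2]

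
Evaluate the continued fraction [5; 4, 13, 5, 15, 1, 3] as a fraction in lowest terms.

90005/17159

Fold from the inside: start with 3/1.
  1 + 1/3 = 4/3
  15 + 3/4 = 63/4
  5 + 4/63 = 319/63
  13 + 63/319 = 4210/319
  4 + 319/4210 = 17159/4210
  5 + 4210/17159 = 90005/17159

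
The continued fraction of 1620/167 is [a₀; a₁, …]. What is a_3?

2

1620 = 9·167 + 117   →  a_0 = 9
167 = 1·117 + 50   →  a_1 = 1
117 = 2·50 + 17   →  a_2 = 2
50 = 2·17 + 16   →  a_3 = 2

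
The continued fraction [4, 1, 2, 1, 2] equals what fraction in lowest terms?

Fold from the inside: start with 2/1.
  1 + 1/2 = 3/2
  2 + 2/3 = 8/3
  1 + 3/8 = 11/8
  4 + 8/11 = 52/11

52/11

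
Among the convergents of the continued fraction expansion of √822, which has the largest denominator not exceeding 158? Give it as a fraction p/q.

2437/85

√822 = [28; 1, 2, 28, 2, 1, 56, …] (period length 6).
Convergents:
  p_0/q_0 = 28/1
  p_1/q_1 = 29/1
  p_2/q_2 = 86/3
  p_3/q_3 = 2437/85
  p_4/q_4 = 4960/173
q_3 = 85 ≤ 158 < 173 = q_4, so the answer is 2437/85.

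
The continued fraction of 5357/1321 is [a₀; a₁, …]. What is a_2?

10

5357 = 4·1321 + 73   →  a_0 = 4
1321 = 18·73 + 7   →  a_1 = 18
73 = 10·7 + 3   →  a_2 = 10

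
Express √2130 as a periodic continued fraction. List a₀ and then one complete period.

[46; 6, 1, 1, 2, 1, 1, 6, 92]

a₀ = ⌊√2130⌋ = 46.
With m₀=0, d₀=1 and mₖ₊₁ = dₖaₖ − mₖ, dₖ₊₁ = (n − mₖ₊₁²)/dₖ, aₖ₊₁ = ⌊(a₀+mₖ₊₁)/dₖ₊₁⌋:
  k=1: m=46, d=14, a=6
  k=2: m=38, d=49, a=1
  k=3: m=11, d=41, a=1
  k=4: m=30, d=30, a=2
  k=5: m=30, d=41, a=1
  k=6: m=11, d=49, a=1
  k=7: m=38, d=14, a=6
  k=8: m=46, d=1, a=92
d=1 and a=2a₀=92 at k=8, so the next step gives (m, d) = (46, 14) again — its k=1 value — and the period has length 8.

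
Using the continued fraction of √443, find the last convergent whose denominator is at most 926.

18585/883

√443 = [21; 21, 42, …] (period length 2).
Convergents:
  p_0/q_0 = 21/1
  p_1/q_1 = 442/21
  p_2/q_2 = 18585/883
  p_3/q_3 = 390727/18564
q_2 = 883 ≤ 926 < 18564 = q_3, so the answer is 18585/883.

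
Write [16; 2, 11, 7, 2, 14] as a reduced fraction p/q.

83200/5049

Using pₖ = aₖpₖ₋₁ + pₖ₋₂ and qₖ = aₖqₖ₋₁ + qₖ₋₂:
  k=0: a=16, p=16, q=1
  k=1: a=2, p=33, q=2
  k=2: a=11, p=379, q=23
  k=3: a=7, p=2686, q=163
  k=4: a=2, p=5751, q=349
  k=5: a=14, p=83200, q=5049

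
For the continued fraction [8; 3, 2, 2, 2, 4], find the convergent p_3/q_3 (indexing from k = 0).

141/17

Using pₖ = aₖpₖ₋₁ + pₖ₋₂, qₖ = aₖqₖ₋₁ + qₖ₋₂ (with p₋₁=1, p₋₂=0, q₋₁=0, q₋₂=1):
  k=0: a=8, p=8, q=1
  k=1: a=3, p=25, q=3
  k=2: a=2, p=58, q=7
  k=3: a=2, p=141, q=17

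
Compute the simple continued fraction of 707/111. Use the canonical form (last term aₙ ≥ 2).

707 = 6×111 + 41
111 = 2×41 + 29
41 = 1×29 + 12
29 = 2×12 + 5
12 = 2×5 + 2
5 = 2×2 + 1
2 = 2×1 + 0  (stop)
So 707/111 = [6; 2, 1, 2, 2, 2, 2].

[6; 2, 1, 2, 2, 2, 2]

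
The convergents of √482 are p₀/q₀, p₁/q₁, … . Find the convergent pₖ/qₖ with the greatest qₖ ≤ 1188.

√482 = [21; 1, 20, 1, 42, …] (period length 4).
Convergents:
  p_0/q_0 = 21/1
  p_1/q_1 = 22/1
  p_2/q_2 = 461/21
  p_3/q_3 = 483/22
  p_4/q_4 = 20747/945
  p_5/q_5 = 21230/967
  p_6/q_6 = 445347/20285
q_5 = 967 ≤ 1188 < 20285 = q_6, so the answer is 21230/967.

21230/967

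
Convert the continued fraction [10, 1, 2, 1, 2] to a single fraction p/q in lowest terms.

118/11

Fold from the inside: start with 2/1.
  1 + 1/2 = 3/2
  2 + 2/3 = 8/3
  1 + 3/8 = 11/8
  10 + 8/11 = 118/11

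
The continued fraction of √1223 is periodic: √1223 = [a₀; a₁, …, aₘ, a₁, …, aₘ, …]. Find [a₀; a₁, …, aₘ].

a₀ = ⌊√1223⌋ = 34.
With m₀=0, d₀=1 and mₖ₊₁ = dₖaₖ − mₖ, dₖ₊₁ = (n − mₖ₊₁²)/dₖ, aₖ₊₁ = ⌊(a₀+mₖ₊₁)/dₖ₊₁⌋:
  k=1: m=34, d=67, a=1
  k=2: m=33, d=2, a=33
  k=3: m=33, d=67, a=1
  k=4: m=34, d=1, a=68
d=1 and a=2a₀=68 at k=4, so the next step gives (m, d) = (34, 67) again — its k=1 value — and the period has length 4.

[34; 1, 33, 1, 68]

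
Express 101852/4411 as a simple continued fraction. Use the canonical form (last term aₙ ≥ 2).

101852 = 23*4411 + 399
4411 = 11*399 + 22
399 = 18*22 + 3
22 = 7*3 + 1
3 = 3*1 + 0  (stop)
So 101852/4411 = [23; 11, 18, 7, 3].

[23; 11, 18, 7, 3]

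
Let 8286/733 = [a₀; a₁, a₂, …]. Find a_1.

8286 = 11·733 + 223   →  a_0 = 11
733 = 3·223 + 64   →  a_1 = 3

3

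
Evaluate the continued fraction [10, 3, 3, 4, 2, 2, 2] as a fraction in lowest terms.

5831/566

Fold from the inside: start with 2/1.
  2 + 1/2 = 5/2
  2 + 2/5 = 12/5
  4 + 5/12 = 53/12
  3 + 12/53 = 171/53
  3 + 53/171 = 566/171
  10 + 171/566 = 5831/566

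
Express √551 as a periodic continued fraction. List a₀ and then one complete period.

a₀ = ⌊√551⌋ = 23.
With m₀=0, d₀=1 and mₖ₊₁ = dₖaₖ − mₖ, dₖ₊₁ = (n − mₖ₊₁²)/dₖ, aₖ₊₁ = ⌊(a₀+mₖ₊₁)/dₖ₊₁⌋:
  k=1: m=23, d=22, a=2
  k=2: m=21, d=5, a=8
  k=3: m=19, d=38, a=1
  k=4: m=19, d=5, a=8
  k=5: m=21, d=22, a=2
  k=6: m=23, d=1, a=46
d=1 and a=2a₀=46 at k=6, so the next step gives (m, d) = (23, 22) again — its k=1 value — and the period has length 6.

[23; 2, 8, 1, 8, 2, 46]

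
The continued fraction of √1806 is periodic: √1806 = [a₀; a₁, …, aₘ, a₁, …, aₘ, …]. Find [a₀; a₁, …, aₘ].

[42; 2, 84]

a₀ = ⌊√1806⌋ = 42.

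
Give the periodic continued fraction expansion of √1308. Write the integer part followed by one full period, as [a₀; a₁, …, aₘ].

[36; 6, 72]

a₀ = ⌊√1308⌋ = 36.
With m₀=0, d₀=1 and mₖ₊₁ = dₖaₖ − mₖ, dₖ₊₁ = (n − mₖ₊₁²)/dₖ, aₖ₊₁ = ⌊(a₀+mₖ₊₁)/dₖ₊₁⌋:
  k=1: m=36, d=12, a=6
  k=2: m=36, d=1, a=72
d=1 and a=2a₀=72 at k=2, so the next step gives (m, d) = (36, 12) again — its k=1 value — and the period has length 2.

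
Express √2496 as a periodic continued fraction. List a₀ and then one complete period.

[49; 1, 23, 1, 98]

a₀ = ⌊√2496⌋ = 49.
With m₀=0, d₀=1 and mₖ₊₁ = dₖaₖ − mₖ, dₖ₊₁ = (n − mₖ₊₁²)/dₖ, aₖ₊₁ = ⌊(a₀+mₖ₊₁)/dₖ₊₁⌋:
  k=1: m=49, d=95, a=1
  k=2: m=46, d=4, a=23
  k=3: m=46, d=95, a=1
  k=4: m=49, d=1, a=98
d=1 and a=2a₀=98 at k=4, so the next step gives (m, d) = (49, 95) again — its k=1 value — and the period has length 4.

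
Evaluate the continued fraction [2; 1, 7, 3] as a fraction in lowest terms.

Fold from the inside: start with 3/1.
  7 + 1/3 = 22/3
  1 + 3/22 = 25/22
  2 + 22/25 = 72/25

72/25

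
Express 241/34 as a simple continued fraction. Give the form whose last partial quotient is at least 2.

241 = 7×34 + 3
34 = 11×3 + 1
3 = 3×1 + 0  (stop)
So 241/34 = [7; 11, 3].

[7; 11, 3]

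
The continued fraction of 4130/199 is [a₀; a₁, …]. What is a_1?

4130 = 20·199 + 150   →  a_0 = 20
199 = 1·150 + 49   →  a_1 = 1

1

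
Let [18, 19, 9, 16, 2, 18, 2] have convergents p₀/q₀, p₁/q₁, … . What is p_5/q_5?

1906741/105623

Using pₖ = aₖpₖ₋₁ + pₖ₋₂, qₖ = aₖqₖ₋₁ + qₖ₋₂ (with p₋₁=1, p₋₂=0, q₋₁=0, q₋₂=1):
  k=0: a=18, p=18, q=1
  k=1: a=19, p=343, q=19
  k=2: a=9, p=3105, q=172
  k=3: a=16, p=50023, q=2771
  k=4: a=2, p=103151, q=5714
  k=5: a=18, p=1906741, q=105623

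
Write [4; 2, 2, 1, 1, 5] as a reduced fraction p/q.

Using pₖ = aₖpₖ₋₁ + pₖ₋₂ and qₖ = aₖqₖ₋₁ + qₖ₋₂:
  k=0: a=4, p=4, q=1
  k=1: a=2, p=9, q=2
  k=2: a=2, p=22, q=5
  k=3: a=1, p=31, q=7
  k=4: a=1, p=53, q=12
  k=5: a=5, p=296, q=67

296/67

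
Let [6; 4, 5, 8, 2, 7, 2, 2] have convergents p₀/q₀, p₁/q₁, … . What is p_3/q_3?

Using pₖ = aₖpₖ₋₁ + pₖ₋₂, qₖ = aₖqₖ₋₁ + qₖ₋₂ (with p₋₁=1, p₋₂=0, q₋₁=0, q₋₂=1):
  k=0: a=6, p=6, q=1
  k=1: a=4, p=25, q=4
  k=2: a=5, p=131, q=21
  k=3: a=8, p=1073, q=172

1073/172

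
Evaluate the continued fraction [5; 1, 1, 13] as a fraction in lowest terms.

Fold from the inside: start with 13/1.
  1 + 1/13 = 14/13
  1 + 13/14 = 27/14
  5 + 14/27 = 149/27

149/27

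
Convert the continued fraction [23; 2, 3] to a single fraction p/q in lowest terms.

Using pₖ = aₖpₖ₋₁ + pₖ₋₂ and qₖ = aₖqₖ₋₁ + qₖ₋₂:
  k=0: a=23, p=23, q=1
  k=1: a=2, p=47, q=2
  k=2: a=3, p=164, q=7

164/7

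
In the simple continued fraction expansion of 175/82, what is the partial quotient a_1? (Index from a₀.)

175 = 2·82 + 11   →  a_0 = 2
82 = 7·11 + 5   →  a_1 = 7

7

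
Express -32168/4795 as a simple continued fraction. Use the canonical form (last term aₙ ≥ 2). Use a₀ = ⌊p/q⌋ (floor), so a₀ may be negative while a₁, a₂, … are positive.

-32168 = -7·4795 + 1397
4795 = 3·1397 + 604
1397 = 2·604 + 189
604 = 3·189 + 37
189 = 5·37 + 4
37 = 9·4 + 1
4 = 4·1 + 0  (stop)
So -32168/4795 = [-7; 3, 2, 3, 5, 9, 4].

[-7; 3, 2, 3, 5, 9, 4]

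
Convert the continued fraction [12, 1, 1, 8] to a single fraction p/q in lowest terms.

Using pₖ = aₖpₖ₋₁ + pₖ₋₂ and qₖ = aₖqₖ₋₁ + qₖ₋₂:
  k=0: a=12, p=12, q=1
  k=1: a=1, p=13, q=1
  k=2: a=1, p=25, q=2
  k=3: a=8, p=213, q=17

213/17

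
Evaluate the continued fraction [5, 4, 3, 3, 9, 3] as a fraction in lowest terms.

6504/1243

Using pₖ = aₖpₖ₋₁ + pₖ₋₂ and qₖ = aₖqₖ₋₁ + qₖ₋₂:
  k=0: a=5, p=5, q=1
  k=1: a=4, p=21, q=4
  k=2: a=3, p=68, q=13
  k=3: a=3, p=225, q=43
  k=4: a=9, p=2093, q=400
  k=5: a=3, p=6504, q=1243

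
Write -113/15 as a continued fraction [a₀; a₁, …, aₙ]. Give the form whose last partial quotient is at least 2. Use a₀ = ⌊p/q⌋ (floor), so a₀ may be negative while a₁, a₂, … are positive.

-113 = -8×15 + 7
15 = 2×7 + 1
7 = 7×1 + 0  (stop)
So -113/15 = [-8; 2, 7].

[-8; 2, 7]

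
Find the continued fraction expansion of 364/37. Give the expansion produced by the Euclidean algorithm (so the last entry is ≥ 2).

[9; 1, 5, 6]

364 = 9·37 + 31
37 = 1·31 + 6
31 = 5·6 + 1
6 = 6·1 + 0  (stop)
So 364/37 = [9; 1, 5, 6].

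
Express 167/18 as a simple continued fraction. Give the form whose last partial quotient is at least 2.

167 = 9·18 + 5
18 = 3·5 + 3
5 = 1·3 + 2
3 = 1·2 + 1
2 = 2·1 + 0  (stop)
So 167/18 = [9; 3, 1, 1, 2].

[9; 3, 1, 1, 2]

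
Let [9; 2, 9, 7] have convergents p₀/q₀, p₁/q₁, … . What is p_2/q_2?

Using pₖ = aₖpₖ₋₁ + pₖ₋₂, qₖ = aₖqₖ₋₁ + qₖ₋₂ (with p₋₁=1, p₋₂=0, q₋₁=0, q₋₂=1):
  k=0: a=9, p=9, q=1
  k=1: a=2, p=19, q=2
  k=2: a=9, p=180, q=19

180/19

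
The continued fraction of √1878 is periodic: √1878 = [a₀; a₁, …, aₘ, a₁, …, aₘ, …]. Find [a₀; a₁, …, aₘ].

[43; 2, 1, 42, 1, 2, 86]

a₀ = ⌊√1878⌋ = 43.
With m₀=0, d₀=1 and mₖ₊₁ = dₖaₖ − mₖ, dₖ₊₁ = (n − mₖ₊₁²)/dₖ, aₖ₊₁ = ⌊(a₀+mₖ₊₁)/dₖ₊₁⌋:
  k=1: m=43, d=29, a=2
  k=2: m=15, d=57, a=1
  k=3: m=42, d=2, a=42
  k=4: m=42, d=57, a=1
  k=5: m=15, d=29, a=2
  k=6: m=43, d=1, a=86
d=1 and a=2a₀=86 at k=6, so the next step gives (m, d) = (43, 29) again — its k=1 value — and the period has length 6.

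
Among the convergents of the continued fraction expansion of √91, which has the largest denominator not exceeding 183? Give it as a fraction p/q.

1574/165

√91 = [9; 1, 1, 5, 1, 5, 1, 1, 18, …] (period length 8).
Convergents:
  p_0/q_0 = 9/1
  p_1/q_1 = 10/1
  p_2/q_2 = 19/2
  p_3/q_3 = 105/11
  p_4/q_4 = 124/13
  p_5/q_5 = 725/76
  p_6/q_6 = 849/89
  p_7/q_7 = 1574/165
  p_8/q_8 = 29181/3059
q_7 = 165 ≤ 183 < 3059 = q_8, so the answer is 1574/165.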